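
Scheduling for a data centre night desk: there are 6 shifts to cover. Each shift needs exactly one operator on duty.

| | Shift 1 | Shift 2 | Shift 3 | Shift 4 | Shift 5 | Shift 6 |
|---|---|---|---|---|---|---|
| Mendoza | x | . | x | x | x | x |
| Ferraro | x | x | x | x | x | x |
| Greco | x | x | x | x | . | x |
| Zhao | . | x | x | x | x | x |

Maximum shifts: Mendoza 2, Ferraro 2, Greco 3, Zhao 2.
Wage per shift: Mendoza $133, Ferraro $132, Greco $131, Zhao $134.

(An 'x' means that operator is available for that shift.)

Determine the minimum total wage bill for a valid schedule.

$790

Picking the cheapest available operator for each shift independently would cost $787, but that ignores the shift limits.
An optimal schedule: Shift 1→Greco, Shift 2→Greco, Shift 3→Greco, Shift 4→Ferraro, Shift 5→Ferraro, Shift 6→Mendoza.
Total: 131 + 131 + 131 + 132 + 132 + 133 = $790.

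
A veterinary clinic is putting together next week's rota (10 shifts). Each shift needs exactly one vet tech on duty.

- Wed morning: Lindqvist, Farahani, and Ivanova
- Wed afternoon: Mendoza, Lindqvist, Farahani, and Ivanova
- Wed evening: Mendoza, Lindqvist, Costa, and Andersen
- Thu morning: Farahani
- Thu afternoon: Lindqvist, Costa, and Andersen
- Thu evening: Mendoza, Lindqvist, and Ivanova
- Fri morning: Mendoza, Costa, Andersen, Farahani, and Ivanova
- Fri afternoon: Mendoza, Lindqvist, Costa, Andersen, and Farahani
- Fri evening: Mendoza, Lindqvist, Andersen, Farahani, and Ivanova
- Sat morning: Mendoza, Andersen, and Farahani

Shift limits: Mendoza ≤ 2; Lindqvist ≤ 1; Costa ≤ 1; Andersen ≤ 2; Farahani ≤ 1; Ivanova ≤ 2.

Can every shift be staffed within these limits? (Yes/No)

Total capacity is 2+1+1+2+1+2 = 9 but 10 worker-slots are needed — infeasible.

No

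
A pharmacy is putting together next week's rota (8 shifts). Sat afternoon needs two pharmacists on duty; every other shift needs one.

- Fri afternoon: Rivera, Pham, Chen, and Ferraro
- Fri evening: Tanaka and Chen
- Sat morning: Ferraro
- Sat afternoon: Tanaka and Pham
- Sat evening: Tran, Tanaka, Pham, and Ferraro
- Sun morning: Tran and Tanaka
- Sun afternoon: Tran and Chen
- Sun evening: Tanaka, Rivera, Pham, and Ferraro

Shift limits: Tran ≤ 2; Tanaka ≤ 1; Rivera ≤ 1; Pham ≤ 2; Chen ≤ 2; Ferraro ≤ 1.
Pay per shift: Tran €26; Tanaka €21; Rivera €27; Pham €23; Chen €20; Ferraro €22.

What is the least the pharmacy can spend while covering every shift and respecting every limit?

€208

Sat morning can only be covered by Ferraro, so that assignment is forced.
Sat afternoon can only be covered by Tanaka and Pham, so that assignment is forced.
Picking the cheapest available pharmacist for each shift independently would cost €189, but that ignores the shift limits.
An optimal schedule: Fri afternoon→Chen, Fri evening→Chen, Sat morning→Ferraro, Sat afternoon→Tanaka+Pham, Sat evening→Pham, Sun morning→Tran, Sun afternoon→Tran, Sun evening→Rivera.
Total: 20 + 20 + 22 + 21 + 23 + 23 + 26 + 26 + 27 = €208.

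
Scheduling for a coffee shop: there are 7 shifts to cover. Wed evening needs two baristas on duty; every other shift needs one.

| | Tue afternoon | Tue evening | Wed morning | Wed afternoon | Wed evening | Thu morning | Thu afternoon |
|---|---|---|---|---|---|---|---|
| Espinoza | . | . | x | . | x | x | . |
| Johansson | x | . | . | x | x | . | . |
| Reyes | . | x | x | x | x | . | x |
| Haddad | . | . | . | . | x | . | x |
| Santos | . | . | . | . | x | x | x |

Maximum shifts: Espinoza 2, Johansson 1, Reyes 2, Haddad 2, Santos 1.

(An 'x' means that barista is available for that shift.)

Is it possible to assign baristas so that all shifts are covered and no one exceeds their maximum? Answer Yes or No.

Yes

Tue afternoon can only be covered by Johansson, so that assignment is forced.
Tue evening can only be covered by Reyes, so that assignment is forced.
One valid schedule: Tue afternoon→Johansson, Tue evening→Reyes, Wed morning→Espinoza, Wed afternoon→Reyes, Wed evening→Haddad+Santos, Thu morning→Espinoza, Thu afternoon→Haddad.
Loads: Espinoza 2/2, Johansson 1/1, Reyes 2/2, Haddad 2/2, Santos 1/1 — all within limits.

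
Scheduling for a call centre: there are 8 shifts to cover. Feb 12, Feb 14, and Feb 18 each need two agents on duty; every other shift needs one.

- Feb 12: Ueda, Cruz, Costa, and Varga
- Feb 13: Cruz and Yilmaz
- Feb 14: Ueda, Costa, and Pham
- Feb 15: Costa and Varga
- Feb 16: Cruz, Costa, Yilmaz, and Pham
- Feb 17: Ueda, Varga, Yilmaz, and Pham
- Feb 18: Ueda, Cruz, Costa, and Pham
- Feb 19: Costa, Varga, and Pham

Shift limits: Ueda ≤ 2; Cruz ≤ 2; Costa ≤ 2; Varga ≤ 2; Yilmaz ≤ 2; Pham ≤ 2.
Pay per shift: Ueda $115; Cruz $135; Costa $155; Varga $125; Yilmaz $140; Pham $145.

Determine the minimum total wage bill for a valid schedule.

$1475

Picking the cheapest available agent for each shift independently would cost $1385, but that ignores the shift limits.
An optimal schedule: Feb 12→Ueda+Cruz, Feb 13→Cruz, Feb 14→Ueda+Pham, Feb 15→Varga, Feb 16→Yilmaz, Feb 17→Yilmaz, Feb 18→Pham+Costa, Feb 19→Varga.
Total: 115 + 135 + 135 + 115 + 145 + 125 + 140 + 140 + 145 + 155 + 125 = $1475.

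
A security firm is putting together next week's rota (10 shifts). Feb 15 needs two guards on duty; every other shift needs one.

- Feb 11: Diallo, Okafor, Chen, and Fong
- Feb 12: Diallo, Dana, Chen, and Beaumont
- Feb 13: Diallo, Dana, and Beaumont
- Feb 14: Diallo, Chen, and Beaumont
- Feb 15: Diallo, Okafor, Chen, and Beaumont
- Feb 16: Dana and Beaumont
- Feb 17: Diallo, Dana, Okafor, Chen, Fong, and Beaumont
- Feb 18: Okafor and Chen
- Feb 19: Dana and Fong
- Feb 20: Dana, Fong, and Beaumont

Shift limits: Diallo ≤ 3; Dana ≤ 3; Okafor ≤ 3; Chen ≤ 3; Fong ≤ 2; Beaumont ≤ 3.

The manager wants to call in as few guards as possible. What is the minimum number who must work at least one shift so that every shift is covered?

4

11 slots to fill and no one can take more than 3, so at least ⌈11/3⌉ = 4 guards are needed.
Diallo, Dana, Okafor, and Chen alone can cover everything: Feb 11→Diallo, Feb 12→Chen, Feb 13→Diallo, Feb 14→Diallo, Feb 15→Okafor+Chen, Feb 16→Dana, Feb 17→Okafor, Feb 18→Okafor, Feb 19→Dana, Feb 20→Dana.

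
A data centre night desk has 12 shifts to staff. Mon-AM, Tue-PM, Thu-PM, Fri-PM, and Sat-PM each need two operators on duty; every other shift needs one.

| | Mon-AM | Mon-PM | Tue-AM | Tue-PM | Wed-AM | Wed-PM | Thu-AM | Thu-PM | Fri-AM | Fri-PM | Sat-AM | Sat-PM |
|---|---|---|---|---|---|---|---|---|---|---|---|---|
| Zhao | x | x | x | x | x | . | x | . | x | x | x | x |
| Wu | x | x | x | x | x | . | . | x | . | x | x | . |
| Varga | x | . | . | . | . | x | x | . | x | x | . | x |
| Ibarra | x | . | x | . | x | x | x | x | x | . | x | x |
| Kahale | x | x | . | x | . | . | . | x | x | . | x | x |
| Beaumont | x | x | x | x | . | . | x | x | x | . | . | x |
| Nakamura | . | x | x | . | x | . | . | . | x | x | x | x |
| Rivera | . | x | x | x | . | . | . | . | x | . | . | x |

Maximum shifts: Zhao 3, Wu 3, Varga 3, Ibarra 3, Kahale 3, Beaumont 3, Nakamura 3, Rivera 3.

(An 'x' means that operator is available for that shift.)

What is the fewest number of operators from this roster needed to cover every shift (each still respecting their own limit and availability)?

17 slots to fill and no one can take more than 3, so at least ⌈17/3⌉ = 6 operators are needed.
Zhao, Wu, Varga, Ibarra, Kahale, and Beaumont alone can cover everything: Mon-AM→Ibarra+Beaumont, Mon-PM→Zhao, Tue-AM→Wu, Tue-PM→Kahale+Beaumont, Wed-AM→Zhao, Wed-PM→Varga, Thu-AM→Varga, Thu-PM→Ibarra+Kahale, Fri-AM→Varga, Fri-PM→Zhao+Wu, Sat-AM→Wu, Sat-PM→Ibarra+Kahale.

6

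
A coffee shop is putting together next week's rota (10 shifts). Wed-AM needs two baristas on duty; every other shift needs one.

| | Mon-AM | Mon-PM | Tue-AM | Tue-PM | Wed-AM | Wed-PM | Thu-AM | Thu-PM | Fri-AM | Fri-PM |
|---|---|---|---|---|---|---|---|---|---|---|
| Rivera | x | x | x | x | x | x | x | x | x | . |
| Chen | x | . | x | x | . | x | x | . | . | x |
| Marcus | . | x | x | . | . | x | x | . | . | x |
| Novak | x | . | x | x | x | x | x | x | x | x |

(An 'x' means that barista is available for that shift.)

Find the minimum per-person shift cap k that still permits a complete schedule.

3

With 4 baristas and 11 worker-slots to fill, someone must work at least ⌈11/4⌉ = 3 shifts, so k ≥ 3.
k = 3 works: Mon-AM→Chen, Mon-PM→Rivera, Tue-AM→Marcus, Tue-PM→Chen, Wed-AM→Rivera+Novak, Wed-PM→Marcus, Thu-AM→Marcus, Thu-PM→Rivera, Fri-AM→Novak, Fri-PM→Chen.
Loads: Rivera 3, Chen 3, Marcus 3, Novak 2 — all ≤ 3.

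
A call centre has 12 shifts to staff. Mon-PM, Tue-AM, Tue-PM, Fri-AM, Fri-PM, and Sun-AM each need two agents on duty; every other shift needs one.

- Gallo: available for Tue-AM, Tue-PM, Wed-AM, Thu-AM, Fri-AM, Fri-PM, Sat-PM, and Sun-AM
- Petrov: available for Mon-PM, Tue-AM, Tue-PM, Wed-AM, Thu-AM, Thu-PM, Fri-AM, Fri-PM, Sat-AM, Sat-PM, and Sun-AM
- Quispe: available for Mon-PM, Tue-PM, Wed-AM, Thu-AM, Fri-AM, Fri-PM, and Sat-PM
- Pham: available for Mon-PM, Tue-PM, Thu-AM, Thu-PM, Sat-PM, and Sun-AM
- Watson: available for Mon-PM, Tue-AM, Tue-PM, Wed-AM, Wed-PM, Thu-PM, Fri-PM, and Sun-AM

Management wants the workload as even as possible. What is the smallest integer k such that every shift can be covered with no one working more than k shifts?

With 5 agents and 18 worker-slots to fill, someone must work at least ⌈18/5⌉ = 4 shifts, so k ≥ 4.
k = 4 works: Mon-PM→Quispe+Pham, Tue-AM→Gallo+Petrov, Tue-PM→Quispe+Pham, Wed-AM→Gallo, Wed-PM→Watson, Thu-AM→Gallo, Thu-PM→Petrov, Fri-AM→Gallo+Petrov, Fri-PM→Quispe+Watson, Sat-AM→Petrov, Sat-PM→Quispe, Sun-AM→Pham+Watson.
Loads: Gallo 4, Petrov 4, Quispe 4, Pham 3, Watson 3 — all ≤ 4.

4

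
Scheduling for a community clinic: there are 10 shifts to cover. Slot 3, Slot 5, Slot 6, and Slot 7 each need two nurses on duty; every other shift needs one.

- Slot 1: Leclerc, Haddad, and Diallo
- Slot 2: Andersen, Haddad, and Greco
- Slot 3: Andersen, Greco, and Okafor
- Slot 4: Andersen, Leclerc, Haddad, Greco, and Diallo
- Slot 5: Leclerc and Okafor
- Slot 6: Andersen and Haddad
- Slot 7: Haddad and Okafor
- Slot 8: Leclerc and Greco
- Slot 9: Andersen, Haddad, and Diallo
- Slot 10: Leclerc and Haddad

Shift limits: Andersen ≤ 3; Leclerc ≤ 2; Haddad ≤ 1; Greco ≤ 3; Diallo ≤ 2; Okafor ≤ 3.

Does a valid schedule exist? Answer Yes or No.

Total capacity is 14 and 14 slots are needed, so capacity alone doesn't rule it out.
Shifts {Slot 6, Slot 7} need 4 worker-slots in total, but the nurses available for any of those shifts (Andersen, Haddad, and Okafor) can supply at most 3 among them. So no valid schedule exists.

No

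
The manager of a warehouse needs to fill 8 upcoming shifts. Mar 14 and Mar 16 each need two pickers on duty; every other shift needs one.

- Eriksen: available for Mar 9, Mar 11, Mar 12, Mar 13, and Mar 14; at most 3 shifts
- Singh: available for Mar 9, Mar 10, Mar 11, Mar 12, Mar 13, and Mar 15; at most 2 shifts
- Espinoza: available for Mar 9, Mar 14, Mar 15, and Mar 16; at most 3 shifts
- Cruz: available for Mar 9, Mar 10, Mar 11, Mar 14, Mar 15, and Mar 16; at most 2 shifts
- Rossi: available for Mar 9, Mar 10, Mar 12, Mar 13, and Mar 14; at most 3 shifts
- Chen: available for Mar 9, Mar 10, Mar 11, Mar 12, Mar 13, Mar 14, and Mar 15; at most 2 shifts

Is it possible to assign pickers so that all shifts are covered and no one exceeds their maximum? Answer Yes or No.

Yes

Mar 16 can only be covered by Espinoza and Cruz, so that assignment is forced.
One valid schedule: Mar 9→Espinoza, Mar 10→Singh, Mar 11→Eriksen, Mar 12→Eriksen, Mar 13→Eriksen, Mar 14→Espinoza+Cruz, Mar 15→Singh, Mar 16→Espinoza+Cruz.
Loads: Eriksen 3/3, Singh 2/2, Espinoza 3/3, Cruz 2/2, Rossi 0/3, Chen 0/2 — all within limits.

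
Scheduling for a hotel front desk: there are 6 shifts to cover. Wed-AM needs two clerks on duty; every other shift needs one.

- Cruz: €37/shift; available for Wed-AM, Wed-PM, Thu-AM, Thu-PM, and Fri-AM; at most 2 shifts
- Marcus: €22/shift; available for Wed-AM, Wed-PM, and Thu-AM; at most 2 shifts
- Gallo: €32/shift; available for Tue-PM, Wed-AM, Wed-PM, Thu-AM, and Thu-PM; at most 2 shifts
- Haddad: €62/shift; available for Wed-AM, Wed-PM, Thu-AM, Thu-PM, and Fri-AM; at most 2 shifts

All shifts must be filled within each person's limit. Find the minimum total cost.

€244

Tue-PM can only be covered by Gallo, so that assignment is forced.
Picking the cheapest available clerk for each shift independently would cost €199, but that ignores the shift limits.
An optimal schedule: Tue-PM→Gallo, Wed-AM→Gallo+Haddad, Wed-PM→Marcus, Thu-AM→Marcus, Thu-PM→Cruz, Fri-AM→Cruz.
Total: 32 + 32 + 62 + 22 + 22 + 37 + 37 = €244.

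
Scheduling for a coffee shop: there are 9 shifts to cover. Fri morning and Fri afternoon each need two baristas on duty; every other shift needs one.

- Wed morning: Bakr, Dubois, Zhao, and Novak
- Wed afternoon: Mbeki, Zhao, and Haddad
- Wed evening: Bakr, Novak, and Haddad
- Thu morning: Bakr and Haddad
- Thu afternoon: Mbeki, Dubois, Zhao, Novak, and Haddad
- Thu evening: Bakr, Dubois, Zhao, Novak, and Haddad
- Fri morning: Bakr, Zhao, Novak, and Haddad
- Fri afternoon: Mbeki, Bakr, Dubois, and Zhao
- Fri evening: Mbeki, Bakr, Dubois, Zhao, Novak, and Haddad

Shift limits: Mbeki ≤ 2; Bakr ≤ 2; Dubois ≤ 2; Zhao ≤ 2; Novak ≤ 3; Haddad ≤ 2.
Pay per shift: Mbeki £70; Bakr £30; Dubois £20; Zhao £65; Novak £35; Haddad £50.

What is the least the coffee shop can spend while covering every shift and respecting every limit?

Picking the cheapest available barista for each shift independently would cost £305, but that ignores the shift limits.
An optimal schedule: Wed morning→Dubois, Wed afternoon→Haddad, Wed evening→Bakr, Thu morning→Bakr, Thu afternoon→Novak, Thu evening→Novak, Fri morning→Novak+Haddad, Fri afternoon→Dubois+Zhao, Fri evening→Zhao.
Total: 20 + 50 + 30 + 30 + 35 + 35 + 35 + 50 + 20 + 65 + 65 = £435.

£435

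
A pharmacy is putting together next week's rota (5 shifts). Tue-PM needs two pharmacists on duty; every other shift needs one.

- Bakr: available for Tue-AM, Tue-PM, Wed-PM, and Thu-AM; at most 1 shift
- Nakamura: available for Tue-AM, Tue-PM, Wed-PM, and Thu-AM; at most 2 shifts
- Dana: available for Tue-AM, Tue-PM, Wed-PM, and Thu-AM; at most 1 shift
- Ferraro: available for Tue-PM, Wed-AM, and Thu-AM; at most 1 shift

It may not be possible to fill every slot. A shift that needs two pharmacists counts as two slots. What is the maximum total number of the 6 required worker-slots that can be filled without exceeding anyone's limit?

5

Total capacity across all pharmacists is 1+2+1+1 = 5, and 6 slots are needed, so at most 5 can be filled.
An assignment achieving 5: Tue-AM→Bakr, Tue-PM→Nakamura+Dana, Wed-AM→Ferraro, Wed-PM→Nakamura.
Loads: Bakr 1/1, Nakamura 2/2, Dana 1/1, Ferraro 1/1.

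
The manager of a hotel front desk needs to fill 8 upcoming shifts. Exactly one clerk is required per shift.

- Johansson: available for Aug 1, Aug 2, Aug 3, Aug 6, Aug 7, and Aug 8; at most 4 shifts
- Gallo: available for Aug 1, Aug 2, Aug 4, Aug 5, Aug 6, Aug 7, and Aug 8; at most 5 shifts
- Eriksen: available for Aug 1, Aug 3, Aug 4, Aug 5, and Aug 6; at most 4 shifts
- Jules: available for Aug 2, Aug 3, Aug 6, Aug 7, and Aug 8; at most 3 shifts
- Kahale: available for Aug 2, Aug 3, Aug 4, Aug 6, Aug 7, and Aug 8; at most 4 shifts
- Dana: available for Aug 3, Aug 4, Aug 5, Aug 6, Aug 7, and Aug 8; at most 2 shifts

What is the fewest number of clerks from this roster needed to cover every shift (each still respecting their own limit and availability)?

8 slots to fill and no one can take more than 5, so at least ⌈8/5⌉ = 2 clerks are needed.
Johansson and Gallo alone can cover everything: Aug 1→Johansson, Aug 2→Johansson, Aug 3→Johansson, Aug 4→Gallo, Aug 5→Gallo, Aug 6→Johansson, Aug 7→Gallo, Aug 8→Gallo.

2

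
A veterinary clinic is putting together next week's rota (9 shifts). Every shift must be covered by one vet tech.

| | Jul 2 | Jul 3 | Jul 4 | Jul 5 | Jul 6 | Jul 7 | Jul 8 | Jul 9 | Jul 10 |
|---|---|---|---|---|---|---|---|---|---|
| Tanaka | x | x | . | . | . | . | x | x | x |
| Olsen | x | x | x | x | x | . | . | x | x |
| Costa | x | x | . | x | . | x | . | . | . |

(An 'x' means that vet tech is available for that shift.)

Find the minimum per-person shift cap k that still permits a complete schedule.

3

With 3 vet techs and 9 worker-slots to fill, someone must work at least ⌈9/3⌉ = 3 shifts, so k ≥ 3.
k = 3 works: Jul 2→Costa, Jul 3→Costa, Jul 4→Olsen, Jul 5→Olsen, Jul 6→Olsen, Jul 7→Costa, Jul 8→Tanaka, Jul 9→Tanaka, Jul 10→Tanaka.
Loads: Tanaka 3, Olsen 3, Costa 3 — all ≤ 3.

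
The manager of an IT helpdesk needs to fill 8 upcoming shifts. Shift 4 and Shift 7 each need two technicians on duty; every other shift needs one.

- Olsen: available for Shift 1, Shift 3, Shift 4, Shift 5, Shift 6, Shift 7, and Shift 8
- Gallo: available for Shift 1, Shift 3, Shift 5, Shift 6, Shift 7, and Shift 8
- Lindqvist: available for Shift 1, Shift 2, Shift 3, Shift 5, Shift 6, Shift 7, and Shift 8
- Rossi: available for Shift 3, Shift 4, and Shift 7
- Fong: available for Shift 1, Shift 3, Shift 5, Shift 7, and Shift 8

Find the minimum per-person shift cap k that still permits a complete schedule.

2

With 5 technicians and 10 worker-slots to fill, someone must work at least ⌈10/5⌉ = 2 shifts, so k ≥ 2.
k = 2 works: Shift 1→Gallo, Shift 2→Lindqvist, Shift 3→Fong, Shift 4→Olsen+Rossi, Shift 5→Gallo, Shift 6→Olsen, Shift 7→Rossi+Fong, Shift 8→Lindqvist.
Loads: Olsen 2, Gallo 2, Lindqvist 2, Rossi 2, Fong 2 — all ≤ 2.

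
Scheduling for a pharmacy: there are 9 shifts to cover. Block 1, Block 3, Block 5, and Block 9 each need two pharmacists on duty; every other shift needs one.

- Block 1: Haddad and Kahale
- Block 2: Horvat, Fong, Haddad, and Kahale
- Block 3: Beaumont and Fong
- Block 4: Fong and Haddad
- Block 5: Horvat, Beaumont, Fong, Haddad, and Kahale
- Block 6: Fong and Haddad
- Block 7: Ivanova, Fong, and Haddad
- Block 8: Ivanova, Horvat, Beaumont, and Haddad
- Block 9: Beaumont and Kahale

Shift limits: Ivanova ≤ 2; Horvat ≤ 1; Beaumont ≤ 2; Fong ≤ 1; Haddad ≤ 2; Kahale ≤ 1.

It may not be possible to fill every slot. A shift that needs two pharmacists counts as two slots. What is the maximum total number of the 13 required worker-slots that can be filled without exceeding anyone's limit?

9

Total capacity across all pharmacists is 2+1+2+1+2+1 = 9, and 13 slots are needed, so at most 9 can be filled.
An assignment achieving 9: Block 1→Haddad+Kahale, Block 2→Horvat, Block 3→Beaumont+Fong, Block 4→Haddad, Block 7→Ivanova, Block 8→Ivanova, Block 9→Beaumont.
Loads: Ivanova 2/2, Horvat 1/1, Beaumont 2/2, Fong 1/1, Haddad 2/2, Kahale 1/1.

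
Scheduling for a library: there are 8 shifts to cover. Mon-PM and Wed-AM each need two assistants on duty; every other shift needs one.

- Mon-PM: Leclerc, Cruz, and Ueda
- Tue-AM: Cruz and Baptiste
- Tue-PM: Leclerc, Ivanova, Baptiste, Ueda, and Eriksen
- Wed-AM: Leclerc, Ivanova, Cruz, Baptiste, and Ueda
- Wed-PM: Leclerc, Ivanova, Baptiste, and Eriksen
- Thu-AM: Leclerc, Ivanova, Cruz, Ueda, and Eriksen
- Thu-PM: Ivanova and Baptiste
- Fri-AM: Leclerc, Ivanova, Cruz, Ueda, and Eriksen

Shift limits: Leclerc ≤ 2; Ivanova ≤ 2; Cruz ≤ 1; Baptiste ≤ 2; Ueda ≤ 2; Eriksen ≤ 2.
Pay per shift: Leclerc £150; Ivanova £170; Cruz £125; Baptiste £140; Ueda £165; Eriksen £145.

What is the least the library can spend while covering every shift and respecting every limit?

£1495

Picking the cheapest available assistant for each shift independently would cost £1335, but that ignores the shift limits.
An optimal schedule: Mon-PM→Leclerc+Ueda, Tue-AM→Cruz, Tue-PM→Eriksen, Wed-AM→Ueda+Ivanova, Wed-PM→Baptiste, Thu-AM→Eriksen, Thu-PM→Baptiste, Fri-AM→Leclerc.
Total: 150 + 165 + 125 + 145 + 165 + 170 + 140 + 145 + 140 + 150 = £1495.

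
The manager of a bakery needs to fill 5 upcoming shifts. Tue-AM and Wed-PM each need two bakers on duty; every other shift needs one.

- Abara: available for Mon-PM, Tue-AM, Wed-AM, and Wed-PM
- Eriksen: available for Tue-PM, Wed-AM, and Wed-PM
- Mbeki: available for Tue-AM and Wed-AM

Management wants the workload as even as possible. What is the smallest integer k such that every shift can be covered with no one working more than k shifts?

With 3 bakers and 7 worker-slots to fill, someone must work at least ⌈7/3⌉ = 3 shifts, so k ≥ 3.
k = 3 works: Mon-PM→Abara, Tue-AM→Abara+Mbeki, Tue-PM→Eriksen, Wed-AM→Eriksen, Wed-PM→Abara+Eriksen.
Loads: Abara 3, Eriksen 3, Mbeki 1 — all ≤ 3.

3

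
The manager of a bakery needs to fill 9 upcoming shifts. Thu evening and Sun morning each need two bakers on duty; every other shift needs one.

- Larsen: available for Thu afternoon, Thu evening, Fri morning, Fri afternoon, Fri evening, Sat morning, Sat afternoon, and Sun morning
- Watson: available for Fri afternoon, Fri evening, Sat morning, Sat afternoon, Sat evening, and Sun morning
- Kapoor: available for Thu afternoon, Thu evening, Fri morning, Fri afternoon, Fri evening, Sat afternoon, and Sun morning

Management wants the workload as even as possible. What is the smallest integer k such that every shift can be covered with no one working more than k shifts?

4

With 3 bakers and 11 worker-slots to fill, someone must work at least ⌈11/3⌉ = 4 shifts, so k ≥ 4.
k = 4 works: Thu afternoon→Larsen, Thu evening→Larsen+Kapoor, Fri morning→Larsen, Fri afternoon→Watson, Fri evening→Watson, Sat morning→Larsen, Sat afternoon→Kapoor, Sat evening→Watson, Sun morning→Watson+Kapoor.
Loads: Larsen 4, Watson 4, Kapoor 3 — all ≤ 4.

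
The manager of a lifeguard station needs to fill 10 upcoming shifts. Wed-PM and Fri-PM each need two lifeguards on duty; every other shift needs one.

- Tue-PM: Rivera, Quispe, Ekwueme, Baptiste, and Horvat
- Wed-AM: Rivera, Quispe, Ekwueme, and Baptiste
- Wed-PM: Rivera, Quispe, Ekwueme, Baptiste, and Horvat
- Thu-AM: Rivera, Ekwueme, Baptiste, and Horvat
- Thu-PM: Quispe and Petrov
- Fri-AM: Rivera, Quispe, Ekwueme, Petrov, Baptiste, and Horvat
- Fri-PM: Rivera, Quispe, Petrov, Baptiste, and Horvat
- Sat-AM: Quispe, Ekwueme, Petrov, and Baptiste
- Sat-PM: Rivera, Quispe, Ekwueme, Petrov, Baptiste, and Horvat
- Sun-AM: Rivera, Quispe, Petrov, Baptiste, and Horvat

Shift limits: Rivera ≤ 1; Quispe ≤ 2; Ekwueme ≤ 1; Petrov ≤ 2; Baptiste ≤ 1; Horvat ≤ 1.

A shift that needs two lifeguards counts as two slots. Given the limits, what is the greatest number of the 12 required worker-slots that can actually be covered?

8

Total capacity across all lifeguards is 1+2+1+2+1+1 = 8, and 12 slots are needed, so at most 8 can be filled.
An assignment achieving 8: Tue-PM→Baptiste, Wed-AM→Rivera, Wed-PM→Horvat, Thu-AM→Ekwueme, Thu-PM→Quispe, Fri-PM→Petrov, Sat-AM→Quispe, Sun-AM→Petrov.
Loads: Rivera 1/1, Quispe 2/2, Ekwueme 1/1, Petrov 2/2, Baptiste 1/1, Horvat 1/1.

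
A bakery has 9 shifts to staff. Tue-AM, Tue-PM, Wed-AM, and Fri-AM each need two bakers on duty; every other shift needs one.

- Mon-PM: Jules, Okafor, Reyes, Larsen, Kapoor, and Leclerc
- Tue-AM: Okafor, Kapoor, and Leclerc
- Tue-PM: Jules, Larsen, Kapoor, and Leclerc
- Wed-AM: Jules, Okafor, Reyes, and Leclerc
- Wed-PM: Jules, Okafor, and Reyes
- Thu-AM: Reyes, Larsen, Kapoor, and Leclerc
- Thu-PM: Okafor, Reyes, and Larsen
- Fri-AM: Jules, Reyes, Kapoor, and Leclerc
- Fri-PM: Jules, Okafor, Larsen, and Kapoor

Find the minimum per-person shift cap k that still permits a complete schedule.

With 6 bakers and 13 worker-slots to fill, someone must work at least ⌈13/6⌉ = 3 shifts, so k ≥ 3.
k = 3 works: Mon-PM→Jules, Tue-AM→Okafor+Kapoor, Tue-PM→Larsen+Kapoor, Wed-AM→Okafor+Reyes, Wed-PM→Jules, Thu-AM→Reyes, Thu-PM→Okafor, Fri-AM→Reyes+Kapoor, Fri-PM→Jules.
Loads: Jules 3, Okafor 3, Reyes 3, Larsen 1, Kapoor 3, Leclerc 0 — all ≤ 3.

3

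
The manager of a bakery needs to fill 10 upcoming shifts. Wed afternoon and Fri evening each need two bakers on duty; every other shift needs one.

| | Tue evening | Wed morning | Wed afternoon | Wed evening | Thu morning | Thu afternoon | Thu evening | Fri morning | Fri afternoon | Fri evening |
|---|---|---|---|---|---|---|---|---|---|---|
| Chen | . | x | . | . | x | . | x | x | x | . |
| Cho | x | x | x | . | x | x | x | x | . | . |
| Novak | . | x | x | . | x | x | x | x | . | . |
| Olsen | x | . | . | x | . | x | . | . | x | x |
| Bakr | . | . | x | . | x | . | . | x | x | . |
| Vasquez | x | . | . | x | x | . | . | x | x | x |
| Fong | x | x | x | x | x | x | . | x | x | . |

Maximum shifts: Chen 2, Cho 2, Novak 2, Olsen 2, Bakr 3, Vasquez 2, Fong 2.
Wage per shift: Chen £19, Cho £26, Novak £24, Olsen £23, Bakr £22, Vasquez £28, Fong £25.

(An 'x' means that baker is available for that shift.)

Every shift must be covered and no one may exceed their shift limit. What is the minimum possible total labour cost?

£276

Fri evening can only be covered by Olsen and Vasquez, so that assignment is forced.
Picking the cheapest available baker for each shift independently would cost £261, but that ignores the shift limits.
An optimal schedule: Tue evening→Fong, Wed morning→Chen, Wed afternoon→Bakr+Novak, Wed evening→Olsen, Thu morning→Bakr, Thu afternoon→Novak, Thu evening→Chen, Fri morning→Fong, Fri afternoon→Bakr, Fri evening→Olsen+Vasquez.
Total: 25 + 19 + 22 + 24 + 23 + 22 + 24 + 19 + 25 + 22 + 23 + 28 = £276.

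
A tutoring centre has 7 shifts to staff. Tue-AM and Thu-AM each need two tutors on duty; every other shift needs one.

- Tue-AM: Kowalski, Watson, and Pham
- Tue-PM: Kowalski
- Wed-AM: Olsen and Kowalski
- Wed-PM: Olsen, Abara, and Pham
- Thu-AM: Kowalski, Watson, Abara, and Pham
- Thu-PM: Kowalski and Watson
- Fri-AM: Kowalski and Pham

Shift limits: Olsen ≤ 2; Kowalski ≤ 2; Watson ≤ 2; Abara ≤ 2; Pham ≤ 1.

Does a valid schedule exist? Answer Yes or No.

Total capacity is 9 and 9 slots are needed, so capacity alone doesn't rule it out.
Shifts {Tue-AM, Tue-PM, Thu-AM, Thu-PM, Fri-AM} need 7 worker-slots in total, but the tutors available for any of those shifts (Kowalski, Watson, Abara, and Pham) can supply at most 6 among them. So no valid schedule exists.

No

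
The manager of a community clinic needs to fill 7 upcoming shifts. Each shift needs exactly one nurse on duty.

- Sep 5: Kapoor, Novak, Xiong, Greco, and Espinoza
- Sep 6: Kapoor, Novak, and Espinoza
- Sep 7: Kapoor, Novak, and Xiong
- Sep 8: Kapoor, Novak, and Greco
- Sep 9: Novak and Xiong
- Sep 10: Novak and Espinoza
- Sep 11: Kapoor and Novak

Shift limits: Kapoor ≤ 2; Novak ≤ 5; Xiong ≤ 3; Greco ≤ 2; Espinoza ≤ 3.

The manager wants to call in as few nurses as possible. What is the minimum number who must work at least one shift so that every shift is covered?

2

7 slots to fill and no one can take more than 5, so at least ⌈7/5⌉ = 2 nurses are needed.
Kapoor and Novak alone can cover everything: Sep 5→Kapoor, Sep 6→Kapoor, Sep 7→Novak, Sep 8→Novak, Sep 9→Novak, Sep 10→Novak, Sep 11→Novak.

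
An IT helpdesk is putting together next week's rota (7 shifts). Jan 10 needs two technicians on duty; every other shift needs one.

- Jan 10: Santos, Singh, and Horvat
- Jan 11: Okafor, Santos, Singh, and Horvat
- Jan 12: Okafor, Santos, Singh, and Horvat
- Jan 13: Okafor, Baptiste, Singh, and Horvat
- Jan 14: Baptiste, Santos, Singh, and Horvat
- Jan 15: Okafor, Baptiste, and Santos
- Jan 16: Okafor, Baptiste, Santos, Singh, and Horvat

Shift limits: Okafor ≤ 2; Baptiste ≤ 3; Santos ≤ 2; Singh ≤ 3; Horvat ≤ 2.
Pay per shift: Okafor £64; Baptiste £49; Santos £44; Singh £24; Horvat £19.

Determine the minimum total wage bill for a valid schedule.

Picking the cheapest available technician for each shift independently would cost £182, but that ignores the shift limits.
An optimal schedule: Jan 10→Horvat+Singh, Jan 11→Horvat, Jan 12→Singh, Jan 13→Singh, Jan 14→Santos, Jan 15→Santos, Jan 16→Baptiste.
Total: 19 + 24 + 19 + 24 + 24 + 44 + 44 + 49 = £247.

£247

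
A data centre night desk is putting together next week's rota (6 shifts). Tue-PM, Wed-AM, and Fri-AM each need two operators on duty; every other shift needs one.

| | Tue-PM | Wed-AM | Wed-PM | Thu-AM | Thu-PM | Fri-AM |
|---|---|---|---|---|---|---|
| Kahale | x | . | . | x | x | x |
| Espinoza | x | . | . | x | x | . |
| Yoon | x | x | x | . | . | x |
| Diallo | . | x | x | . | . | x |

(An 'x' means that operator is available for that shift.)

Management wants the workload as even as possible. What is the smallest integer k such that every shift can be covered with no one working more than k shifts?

With 4 operators and 9 worker-slots to fill, someone must work at least ⌈9/4⌉ = 3 shifts, so k ≥ 3.
k = 3 works: Tue-PM→Kahale+Espinoza, Wed-AM→Yoon+Diallo, Wed-PM→Yoon, Thu-AM→Kahale, Thu-PM→Kahale, Fri-AM→Yoon+Diallo.
Loads: Kahale 3, Espinoza 1, Yoon 3, Diallo 2 — all ≤ 3.

3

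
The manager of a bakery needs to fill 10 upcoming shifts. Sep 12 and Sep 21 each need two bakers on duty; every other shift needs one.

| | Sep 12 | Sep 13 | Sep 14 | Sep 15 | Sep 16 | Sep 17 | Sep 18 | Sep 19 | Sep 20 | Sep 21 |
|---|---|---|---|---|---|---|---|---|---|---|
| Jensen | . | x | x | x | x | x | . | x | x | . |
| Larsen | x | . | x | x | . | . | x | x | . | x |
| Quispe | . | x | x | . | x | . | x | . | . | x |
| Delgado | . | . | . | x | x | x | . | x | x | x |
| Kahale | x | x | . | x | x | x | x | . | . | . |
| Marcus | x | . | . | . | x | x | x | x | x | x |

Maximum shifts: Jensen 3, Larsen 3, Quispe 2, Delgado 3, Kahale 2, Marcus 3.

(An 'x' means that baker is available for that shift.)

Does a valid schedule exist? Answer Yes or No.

Yes

One valid schedule: Sep 12→Larsen+Kahale, Sep 13→Jensen, Sep 14→Jensen, Sep 15→Larsen, Sep 16→Quispe, Sep 17→Delgado, Sep 18→Larsen, Sep 19→Delgado, Sep 20→Jensen, Sep 21→Quispe+Delgado.
Loads: Jensen 3/3, Larsen 3/3, Quispe 2/2, Delgado 3/3, Kahale 1/2, Marcus 0/3 — all within limits.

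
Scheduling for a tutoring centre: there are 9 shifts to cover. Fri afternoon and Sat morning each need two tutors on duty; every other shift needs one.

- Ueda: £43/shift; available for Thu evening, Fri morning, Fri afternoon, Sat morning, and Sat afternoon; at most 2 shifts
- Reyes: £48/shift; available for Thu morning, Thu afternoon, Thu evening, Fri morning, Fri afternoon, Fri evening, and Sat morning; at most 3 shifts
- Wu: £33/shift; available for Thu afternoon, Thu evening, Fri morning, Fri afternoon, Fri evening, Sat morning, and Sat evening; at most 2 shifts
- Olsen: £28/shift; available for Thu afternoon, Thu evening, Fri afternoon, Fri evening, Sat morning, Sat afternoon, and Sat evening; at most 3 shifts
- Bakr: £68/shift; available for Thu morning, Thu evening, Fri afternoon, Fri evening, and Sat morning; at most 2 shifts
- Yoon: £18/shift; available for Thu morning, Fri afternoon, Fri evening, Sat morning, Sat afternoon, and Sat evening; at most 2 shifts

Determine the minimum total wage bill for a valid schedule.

Picking the cheapest available tutor for each shift independently would cost £253, but that ignores the shift limits.
An optimal schedule: Thu morning→Yoon, Thu afternoon→Olsen, Thu evening→Olsen, Fri morning→Wu, Fri afternoon→Ueda+Reyes, Fri evening→Wu, Sat morning→Ueda+Reyes, Sat afternoon→Yoon, Sat evening→Olsen.
Total: 18 + 28 + 28 + 33 + 43 + 48 + 33 + 43 + 48 + 18 + 28 = £368.

£368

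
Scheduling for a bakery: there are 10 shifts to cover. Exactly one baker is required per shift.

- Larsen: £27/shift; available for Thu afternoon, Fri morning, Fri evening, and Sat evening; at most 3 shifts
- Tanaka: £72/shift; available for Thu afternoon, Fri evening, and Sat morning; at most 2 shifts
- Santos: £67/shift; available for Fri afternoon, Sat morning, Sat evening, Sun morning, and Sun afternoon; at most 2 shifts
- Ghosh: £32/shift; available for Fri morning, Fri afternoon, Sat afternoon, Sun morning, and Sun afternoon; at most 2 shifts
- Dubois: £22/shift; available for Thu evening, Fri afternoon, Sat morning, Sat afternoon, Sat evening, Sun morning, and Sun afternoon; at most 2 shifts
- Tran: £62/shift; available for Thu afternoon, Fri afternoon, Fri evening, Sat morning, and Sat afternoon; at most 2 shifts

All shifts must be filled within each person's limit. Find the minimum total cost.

Thu evening can only be covered by Dubois, so that assignment is forced.
Picking the cheapest available baker for each shift independently would cost £235, but that ignores the shift limits.
An optimal schedule: Thu afternoon→Larsen, Thu evening→Dubois, Fri morning→Larsen, Fri afternoon→Tran, Fri evening→Larsen, Sat morning→Tran, Sat afternoon→Dubois, Sat evening→Santos, Sun morning→Ghosh, Sun afternoon→Ghosh.
Total: 27 + 22 + 27 + 62 + 27 + 62 + 22 + 67 + 32 + 32 = £380.

£380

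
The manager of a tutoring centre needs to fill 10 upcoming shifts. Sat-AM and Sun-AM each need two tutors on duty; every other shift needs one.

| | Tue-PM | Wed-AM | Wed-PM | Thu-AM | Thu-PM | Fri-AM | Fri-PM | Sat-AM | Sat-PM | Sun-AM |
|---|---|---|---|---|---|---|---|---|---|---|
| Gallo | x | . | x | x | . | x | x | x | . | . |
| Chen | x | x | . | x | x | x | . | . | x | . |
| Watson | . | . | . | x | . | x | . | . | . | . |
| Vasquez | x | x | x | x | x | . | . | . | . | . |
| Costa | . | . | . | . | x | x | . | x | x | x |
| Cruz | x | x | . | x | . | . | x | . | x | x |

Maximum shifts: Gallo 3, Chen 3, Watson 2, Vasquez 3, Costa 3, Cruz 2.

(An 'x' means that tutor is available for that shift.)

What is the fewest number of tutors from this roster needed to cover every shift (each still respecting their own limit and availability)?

5

12 slots to fill and no one can take more than 3, so at least ⌈12/3⌉ = 4 tutors are needed.
No set of 4 tutors can cover every shift (each such set leaves at least one shift with no one available or exceeds a cap).
Gallo, Chen, Watson, Costa, and Cruz alone can cover everything: Tue-PM→Chen, Wed-AM→Chen, Wed-PM→Gallo, Thu-AM→Watson, Thu-PM→Chen, Fri-AM→Watson, Fri-PM→Gallo, Sat-AM→Gallo+Costa, Sat-PM→Costa, Sun-AM→Costa+Cruz.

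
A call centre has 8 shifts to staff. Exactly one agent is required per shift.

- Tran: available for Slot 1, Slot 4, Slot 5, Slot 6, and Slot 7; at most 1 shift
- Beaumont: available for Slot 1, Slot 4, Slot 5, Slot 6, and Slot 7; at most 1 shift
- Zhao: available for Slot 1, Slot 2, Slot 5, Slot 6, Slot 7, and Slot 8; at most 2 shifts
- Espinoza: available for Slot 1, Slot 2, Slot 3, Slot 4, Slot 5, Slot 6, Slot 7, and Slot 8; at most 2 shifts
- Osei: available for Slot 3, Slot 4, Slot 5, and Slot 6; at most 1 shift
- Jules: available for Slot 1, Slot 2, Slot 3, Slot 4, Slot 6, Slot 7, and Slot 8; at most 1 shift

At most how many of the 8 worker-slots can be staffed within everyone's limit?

Total capacity across all agents is 1+1+2+2+1+1 = 8, and 8 slots are needed, so at most 8 can be filled.
An assignment achieving 8: Slot 1→Tran, Slot 2→Zhao, Slot 3→Espinoza, Slot 4→Beaumont, Slot 5→Espinoza, Slot 6→Osei, Slot 7→Jules, Slot 8→Zhao.
Loads: Tran 1/1, Beaumont 1/1, Zhao 2/2, Espinoza 2/2, Osei 1/1, Jules 1/1.

8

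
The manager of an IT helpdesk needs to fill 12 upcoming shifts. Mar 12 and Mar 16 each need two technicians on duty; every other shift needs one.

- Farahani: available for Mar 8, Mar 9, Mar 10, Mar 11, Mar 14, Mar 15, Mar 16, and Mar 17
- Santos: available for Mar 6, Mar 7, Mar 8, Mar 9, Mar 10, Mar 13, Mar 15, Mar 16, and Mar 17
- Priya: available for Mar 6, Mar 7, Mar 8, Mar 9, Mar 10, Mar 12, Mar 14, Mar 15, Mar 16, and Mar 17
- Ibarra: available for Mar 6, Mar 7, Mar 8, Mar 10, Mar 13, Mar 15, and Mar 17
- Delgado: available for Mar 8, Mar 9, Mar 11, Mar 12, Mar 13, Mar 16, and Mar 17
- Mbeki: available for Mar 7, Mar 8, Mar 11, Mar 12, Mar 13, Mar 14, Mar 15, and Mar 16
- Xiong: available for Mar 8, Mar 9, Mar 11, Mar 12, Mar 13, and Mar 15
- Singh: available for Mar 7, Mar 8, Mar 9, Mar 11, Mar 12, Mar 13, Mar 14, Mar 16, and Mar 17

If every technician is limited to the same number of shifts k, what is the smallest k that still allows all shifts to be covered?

2

With 8 technicians and 14 worker-slots to fill, someone must work at least ⌈14/8⌉ = 2 shifts, so k ≥ 2.
k = 2 works: Mar 6→Santos, Mar 7→Santos, Mar 8→Delgado, Mar 9→Priya, Mar 10→Farahani, Mar 11→Delgado, Mar 12→Mbeki+Xiong, Mar 13→Ibarra, Mar 14→Farahani, Mar 15→Priya, Mar 16→Mbeki+Singh, Mar 17→Ibarra.
Loads: Farahani 2, Santos 2, Priya 2, Ibarra 2, Delgado 2, Mbeki 2, Xiong 1, Singh 1 — all ≤ 2.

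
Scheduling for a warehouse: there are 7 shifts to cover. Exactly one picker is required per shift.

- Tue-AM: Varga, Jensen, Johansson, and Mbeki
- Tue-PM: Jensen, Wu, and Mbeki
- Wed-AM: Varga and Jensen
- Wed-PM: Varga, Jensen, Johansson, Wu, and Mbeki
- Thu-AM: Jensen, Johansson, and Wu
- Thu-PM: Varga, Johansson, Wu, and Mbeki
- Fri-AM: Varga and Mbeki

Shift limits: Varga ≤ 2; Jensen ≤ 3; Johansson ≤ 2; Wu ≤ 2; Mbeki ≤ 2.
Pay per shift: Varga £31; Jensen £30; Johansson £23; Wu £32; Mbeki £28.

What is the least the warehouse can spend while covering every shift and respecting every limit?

£192

Picking the cheapest available picker for each shift independently would cost £178, but that ignores the shift limits.
An optimal schedule: Tue-AM→Jensen, Tue-PM→Mbeki, Wed-AM→Jensen, Wed-PM→Jensen, Thu-AM→Johansson, Thu-PM→Johansson, Fri-AM→Mbeki.
Total: 30 + 28 + 30 + 30 + 23 + 23 + 28 = £192.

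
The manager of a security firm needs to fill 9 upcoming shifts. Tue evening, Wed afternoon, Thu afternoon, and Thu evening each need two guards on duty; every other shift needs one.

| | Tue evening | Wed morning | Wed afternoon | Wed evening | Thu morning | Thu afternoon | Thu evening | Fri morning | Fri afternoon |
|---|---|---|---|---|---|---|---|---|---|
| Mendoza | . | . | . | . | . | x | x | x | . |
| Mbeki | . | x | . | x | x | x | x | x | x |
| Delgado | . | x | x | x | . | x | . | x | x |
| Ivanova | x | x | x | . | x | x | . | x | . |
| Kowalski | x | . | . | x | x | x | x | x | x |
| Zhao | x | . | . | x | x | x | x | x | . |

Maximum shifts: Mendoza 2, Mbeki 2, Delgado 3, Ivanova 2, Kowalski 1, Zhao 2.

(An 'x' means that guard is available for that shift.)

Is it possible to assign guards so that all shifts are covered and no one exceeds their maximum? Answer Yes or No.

No

Total capacity is 2+2+3+2+1+2 = 12 but 13 worker-slots are needed — infeasible.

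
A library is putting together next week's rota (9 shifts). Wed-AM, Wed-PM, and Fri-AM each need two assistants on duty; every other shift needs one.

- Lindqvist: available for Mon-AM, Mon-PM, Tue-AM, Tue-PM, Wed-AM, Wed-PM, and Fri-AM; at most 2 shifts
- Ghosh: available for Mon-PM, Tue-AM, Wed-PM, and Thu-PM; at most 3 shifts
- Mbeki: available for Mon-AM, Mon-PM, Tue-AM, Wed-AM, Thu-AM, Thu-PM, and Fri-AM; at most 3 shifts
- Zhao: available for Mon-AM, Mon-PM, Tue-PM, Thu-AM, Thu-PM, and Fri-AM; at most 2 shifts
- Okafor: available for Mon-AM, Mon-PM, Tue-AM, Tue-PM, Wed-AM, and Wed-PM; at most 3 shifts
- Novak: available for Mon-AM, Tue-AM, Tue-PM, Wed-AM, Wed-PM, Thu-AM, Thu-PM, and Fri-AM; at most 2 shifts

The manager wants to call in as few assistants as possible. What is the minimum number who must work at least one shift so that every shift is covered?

5

12 slots to fill and no one can take more than 3, so at least ⌈12/3⌉ = 4 assistants are needed.
Any 4 assistants together have capacity at most 3+3+3+2 = 11 < 12 slots, so 4 can never suffice.
Lindqvist, Ghosh, Mbeki, Zhao, and Okafor alone can cover everything: Mon-AM→Zhao, Mon-PM→Okafor, Tue-AM→Ghosh, Tue-PM→Lindqvist, Wed-AM→Lindqvist+Mbeki, Wed-PM→Ghosh+Okafor, Thu-AM→Mbeki, Thu-PM→Ghosh, Fri-AM→Mbeki+Zhao.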